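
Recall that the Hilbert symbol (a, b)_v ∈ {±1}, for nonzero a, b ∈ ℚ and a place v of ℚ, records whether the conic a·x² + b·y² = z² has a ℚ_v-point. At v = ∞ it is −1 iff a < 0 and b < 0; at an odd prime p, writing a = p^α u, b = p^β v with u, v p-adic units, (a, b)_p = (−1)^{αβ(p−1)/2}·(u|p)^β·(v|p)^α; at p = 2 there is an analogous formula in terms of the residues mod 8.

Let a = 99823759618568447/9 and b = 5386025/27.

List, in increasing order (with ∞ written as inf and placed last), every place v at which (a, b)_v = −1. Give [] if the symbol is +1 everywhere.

[2, 3, 7, 11, 29, 53]

Mod squares: a ≡ 2150687, b ≡ 646323. Check v ∈ {∞, 2, 3, 5, 7, 11, 17, 19, 23, 29, 31, 53}.
v=2: v_2(a)=0, v_2(b)=0; units ≡ 7, 3 (mod 8); ε·ε+αω+βω = 1·1+0·1+0·0 ≡ 1  ⇒  (a,b)_2 = -1.
v=29: a=29^2·(≡21), b=29^1·(≡10) mod 29; (21|29)=-1, (10|29)=-1; (−1)^{2·1·14}·(-1)^1·(-1)^2 = -1.
v=3: a=3^-2·(≡2), b=3^-3·(≡2) mod 3; (2|3)=-1, (2|3)=-1; (−1)^{-2·-3·1}·(-1)^-3·(-1)^-2 = -1.
v=5: a=5^0·(≡3), b=5^2·(≡3) mod 5; (3|5)=-1, (3|5)=-1; (−1)^{0·2·2}·(-1)^2·(-1)^0 = +1.
v=53: a=53^1·(≡31), b=53^0·(≡12) mod 53; (31|53)=-1, (12|53)=-1; (−1)^{1·0·26}·(-1)^0·(-1)^1 = -1.
v=31: a=31^1·(≡22), b=31^0·(≡2) mod 31; (22|31)=-1, (2|31)=+1; (−1)^{1·0·15}·(-1)^0·(+1)^1 = +1.
v=23: a=23^2·(≡12), b=23^1·(≡3) mod 23; (12|23)=+1, (3|23)=+1; (−1)^{2·1·11}·(+1)^1·(+1)^2 = +1.
v=17: a=17^3·(≡7), b=17^1·(≡3) mod 17; (7|17)=-1, (3|17)=-1; (−1)^{3·1·8}·(-1)^1·(-1)^3 = +1.
v=19: a=19^2·(≡6), b=19^1·(≡16) mod 19; (6|19)=+1, (16|19)=+1; (−1)^{2·1·9}·(+1)^1·(+1)^2 = +1.
v=∞: 2150687 > 0 and 646323 > 0  ⇒  (a,b)_∞ = +1.
v=11: a=11^1·(≡1), b=11^0·(≡8) mod 11; (1|11)=+1, (8|11)=-1; (−1)^{1·0·5}·(+1)^0·(-1)^1 = -1.
v=7: a=7^1·(≡1), b=7^0·(≡6) mod 7; (1|7)=+1, (6|7)=-1; (−1)^{1·0·3}·(+1)^0·(-1)^1 = -1.
Ram(2150687, 646323) = {2, 3, 7, 11, 29, 53}; no ℚ_2-point on the conic.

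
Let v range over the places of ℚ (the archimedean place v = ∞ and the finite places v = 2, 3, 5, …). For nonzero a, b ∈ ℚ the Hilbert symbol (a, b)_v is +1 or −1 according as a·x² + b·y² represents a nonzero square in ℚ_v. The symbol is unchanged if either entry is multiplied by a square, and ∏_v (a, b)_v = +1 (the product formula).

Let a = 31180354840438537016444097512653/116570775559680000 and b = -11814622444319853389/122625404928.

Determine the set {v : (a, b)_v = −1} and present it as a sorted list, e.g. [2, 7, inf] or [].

[3, 7]

(a, b) ≡ (399, -6783) mod (ℚ^×)²; places V = {2, 3, 5, 7, 11, 13, 17, 19, 23, 43, ∞}.
(a,b)_7: α=15, u≡4; β=11, v≡1 (mod 7); (4|7)=+1, (1|7)=+1; sign (−1)^1·+1^11·+1^15 = -1.
(a,b)_23: α=2, u≡16; β=2, v≡2 (mod 23); (16|23)=+1, (2|23)=+1; sign (−1)^0·+1^2·+1^2 = +1.
(a,b)_17: α=6, u≡16; β=3, v≡1 (mod 17); (16|17)=+1, (1|17)=+1; sign (−1)^0·+1^3·+1^6 = +1.
(a,b)_19: α=1, u≡13; β=1, v≡16 (mod 19); (13|19)=-1, (16|19)=+1; sign (−1)^1·-1^1·+1^1 = +1.
(a,b)_5: α=-4, u≡1; β=0, v≡2 (mod 5); (1|5)=+1, (2|5)=-1; sign (−1)^0·+1^0·-1^-4 = +1.
(a,b)_3: α=-13, u≡1; β=-11, v≡1 (mod 3); (1|3)=+1, (1|3)=+1; sign (−1)^1·+1^-11·+1^-13 = -1.
(a,b)_2: α=-12, β=-12; u≡7, v≡1 (mod 8); ε(u)ε(v)=1·0, αω(v)=-12·0, βω(u)=-12·0; sum ≡ 0  ⇒  +1.
(a,b)_∞: sgn(399)=+, sgn(-6783)=−, so +1.
(a,b)_43: α=2, u≡34; β=0, v≡40 (mod 43); (34|43)=-1, (40|43)=+1; sign (−1)^0·-1^0·+1^2 = +1.
(a,b)_11: α=4, u≡9; β=2, v≡1 (mod 11); (9|11)=+1, (1|11)=+1; sign (−1)^0·+1^2·+1^4 = +1.
(a,b)_13: α=-4, u≡4; β=-2, v≡9 (mod 13); (4|13)=+1, (9|13)=+1; sign (−1)^0·+1^-2·+1^-4 = +1.
(399, -6783 / ℚ) ramifies at {3, 7}: a division algebra.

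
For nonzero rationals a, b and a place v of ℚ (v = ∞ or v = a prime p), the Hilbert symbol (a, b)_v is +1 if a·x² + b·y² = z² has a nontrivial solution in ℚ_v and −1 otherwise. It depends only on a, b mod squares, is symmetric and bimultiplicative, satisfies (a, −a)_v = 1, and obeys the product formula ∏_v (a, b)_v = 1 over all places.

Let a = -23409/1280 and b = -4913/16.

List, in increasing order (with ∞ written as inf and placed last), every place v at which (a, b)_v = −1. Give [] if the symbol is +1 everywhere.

[2, 5, 17, inf]

(a, b) ≡ (-5, -17) mod (ℚ^×)²; places V = {2, 3, 5, 17, ∞}.
(a,b)_3: α=4, u≡1; β=0, v≡1 (mod 3); (1|3)=+1, (1|3)=+1; sign (−1)^0·+1^0·+1^4 = +1.
(a,b)_2: α=-8, β=-4; u≡3, v≡7 (mod 8); ε(u)ε(v)=1·1, αω(v)=-8·0, βω(u)=-4·1; sum ≡ 1  ⇒  -1.
(a,b)_∞: sgn(-5)=−, sgn(-17)=−, so -1.
(a,b)_5: α=-1, u≡1; β=0, v≡2 (mod 5); (1|5)=+1, (2|5)=-1; sign (−1)^0·+1^0·-1^-1 = -1.
(a,b)_17: α=2, u≡11; β=3, v≡1 (mod 17); (11|17)=-1, (1|17)=+1; sign (−1)^0·-1^3·+1^2 = -1.
Ram(-5, -17) = {2, 5, 17, ∞}; no ℚ_2-point on the conic.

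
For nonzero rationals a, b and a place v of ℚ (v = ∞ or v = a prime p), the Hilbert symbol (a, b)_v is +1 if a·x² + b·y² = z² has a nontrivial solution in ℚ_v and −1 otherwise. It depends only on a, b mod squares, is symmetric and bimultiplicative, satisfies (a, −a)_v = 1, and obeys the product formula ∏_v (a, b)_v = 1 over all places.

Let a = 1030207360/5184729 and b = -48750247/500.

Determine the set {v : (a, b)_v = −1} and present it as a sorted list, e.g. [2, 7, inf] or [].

Mod squares: a ≡ 910, b ≡ -35. Check v ∈ {∞, 2, 3, 5, 7, 11, 13, 19, 23, 29}.
v=13: a=13^1·(≡5), b=13^2·(≡12) mod 13; (5|13)=-1, (12|13)=+1; (−1)^{1·2·6}·(-1)^2·(+1)^1 = +1.
v=7: a=7^3·(≡4), b=7^3·(≡2) mod 7; (4|7)=+1, (2|7)=+1; (−1)^{3·3·3}·(+1)^3·(+1)^3 = -1.
v=2: v_2(a)=7, v_2(b)=-2; units ≡ 7, 5 (mod 8); ε·ε+αω+βω = 1·0+7·1+-2·0 ≡ 1  ⇒  (a,b)_2 = -1.
v=23: a=23^-2·(≡18), b=23^0·(≡19) mod 23; (18|23)=+1, (19|23)=-1; (−1)^{-2·0·11}·(+1)^0·(-1)^-2 = +1.
v=∞: 910 > 0 and -35 < 0  ⇒  (a,b)_∞ = +1.
v=3: a=3^-4·(≡1), b=3^0·(≡1) mod 3; (1|3)=+1, (1|3)=+1; (−1)^{-4·0·1}·(+1)^0·(+1)^-4 = +1.
v=5: a=5^1·(≡3), b=5^-3·(≡2) mod 5; (3|5)=-1, (2|5)=-1; (−1)^{1·-3·2}·(-1)^-3·(-1)^1 = +1.
v=11: a=11^-2·(≡7), b=11^0·(≡3) mod 11; (7|11)=-1, (3|11)=+1; (−1)^{-2·0·5}·(-1)^0·(+1)^-2 = +1.
v=29: a=29^0·(≡26), b=29^2·(≡13) mod 29; (26|29)=-1, (13|29)=+1; (−1)^{0·2·14}·(-1)^2·(+1)^0 = +1.
v=19: a=19^2·(≡4), b=19^0·(≡8) mod 19; (4|19)=+1, (8|19)=-1; (−1)^{2·0·9}·(+1)^0·(-1)^2 = +1.
|Ram(910, -35)| = 2, even; anisotropic at {2, 7}.

[2, 7]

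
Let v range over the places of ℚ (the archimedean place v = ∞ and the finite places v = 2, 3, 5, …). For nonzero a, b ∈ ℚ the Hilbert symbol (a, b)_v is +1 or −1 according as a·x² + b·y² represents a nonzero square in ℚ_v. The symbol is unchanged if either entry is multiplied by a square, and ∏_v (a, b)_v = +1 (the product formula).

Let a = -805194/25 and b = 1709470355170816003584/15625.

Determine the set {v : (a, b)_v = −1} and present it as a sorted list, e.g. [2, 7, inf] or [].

(a, b) ≡ (-89466, 3774) mod (ℚ^×)²; places V = {2, 3, 5, 7, 13, 17, 31, 37, ∞}.
(a,b)_3: α=3, u≡1; β=1, v≡1 (mod 3); (1|3)=+1, (1|3)=+1; sign (−1)^1·+1^1·+1^3 = -1.
(a,b)_5: α=-2, u≡1; β=-6, v≡4 (mod 5); (1|5)=+1, (4|5)=+1; sign (−1)^0·+1^-6·+1^-2 = +1.
(a,b)_17: α=0, u≡12; β=1, v≡2 (mod 17); (12|17)=-1, (2|17)=+1; sign (−1)^0·-1^1·+1^0 = -1.
(a,b)_7: α=0, u≡4; β=2, v≡1 (mod 7); (4|7)=+1, (1|7)=+1; sign (−1)^0·+1^2·+1^0 = +1.
(a,b)_31: α=1, u≡20; β=4, v≡29 (mod 31); (20|31)=+1, (29|31)=-1; sign (−1)^0·+1^4·-1^1 = -1.
(a,b)_∞: sgn(-89466)=−, sgn(3774)=+, so +1.
(a,b)_37: α=1, u≡19; β=3, v≡26 (mod 37); (19|37)=-1, (26|37)=+1; sign (−1)^0·-1^3·+1^1 = -1.
(a,b)_13: α=1, u≡6; β=4, v≡3 (mod 13); (6|13)=-1, (3|13)=+1; sign (−1)^0·-1^4·+1^1 = +1.
(a,b)_2: α=1, β=9; u≡3, v≡7 (mod 8); ε(u)ε(v)=1·1, αω(v)=1·0, βω(u)=9·1; sum ≡ 0  ⇒  +1.
(-89466, 3774 / ℚ) ramifies at {3, 17, 31, 37}: a division algebra.

[3, 17, 31, 37]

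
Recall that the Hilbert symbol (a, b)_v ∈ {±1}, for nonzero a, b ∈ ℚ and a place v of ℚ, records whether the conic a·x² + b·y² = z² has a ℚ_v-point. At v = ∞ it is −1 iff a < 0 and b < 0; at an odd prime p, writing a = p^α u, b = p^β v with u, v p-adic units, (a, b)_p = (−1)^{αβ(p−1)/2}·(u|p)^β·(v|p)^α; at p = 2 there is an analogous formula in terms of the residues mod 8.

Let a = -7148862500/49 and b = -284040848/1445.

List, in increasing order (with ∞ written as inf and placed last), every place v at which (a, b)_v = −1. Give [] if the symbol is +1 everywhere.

Mod squares: a ≡ -2859545, b ≡ -1885. Check v ∈ {∞, 2, 5, 7, 13, 17, 29, 31, 37, 41}.
v=17: a=17^0·(≡13), b=17^-2·(≡13) mod 17; (13|17)=+1, (13|17)=+1; (−1)^{0·-2·8}·(+1)^-2·(+1)^0 = +1.
v=5: a=5^5·(≡1), b=5^-1·(≡3) mod 5; (1|5)=+1, (3|5)=-1; (−1)^{5·-1·2}·(+1)^-1·(-1)^5 = -1.
v=37: a=37^1·(≡14), b=37^0·(≡6) mod 37; (14|37)=-1, (6|37)=-1; (−1)^{1·0·18}·(-1)^0·(-1)^1 = -1.
v=29: a=29^1·(≡13), b=29^1·(≡22) mod 29; (13|29)=+1, (22|29)=+1; (−1)^{1·1·14}·(+1)^1·(+1)^1 = +1.
v=∞: -2859545 < 0 and -1885 < 0  ⇒  (a,b)_∞ = -1.
v=31: a=31^0·(≡28), b=31^2·(≡27) mod 31; (28|31)=+1, (27|31)=-1; (−1)^{0·2·15}·(+1)^2·(-1)^0 = +1.
v=2: v_2(a)=2, v_2(b)=4; units ≡ 7, 3 (mod 8); ε·ε+αω+βω = 1·1+2·1+4·0 ≡ 1  ⇒  (a,b)_2 = -1.
v=41: a=41^1·(≡21), b=41^0·(≡10) mod 41; (21|41)=+1, (10|41)=+1; (−1)^{1·0·20}·(+1)^0·(+1)^1 = +1.
v=13: a=13^1·(≡11), b=13^1·(≡6) mod 13; (11|13)=-1, (6|13)=-1; (−1)^{1·1·6}·(-1)^1·(-1)^1 = +1.
v=7: a=7^-2·(≡4), b=7^2·(≡6) mod 7; (4|7)=+1, (6|7)=-1; (−1)^{-2·2·3}·(+1)^2·(-1)^-2 = +1.
|Ram(-2859545, -1885)| = 4, even; anisotropic at {2, 5, 37, ∞}.

[2, 5, 37, inf]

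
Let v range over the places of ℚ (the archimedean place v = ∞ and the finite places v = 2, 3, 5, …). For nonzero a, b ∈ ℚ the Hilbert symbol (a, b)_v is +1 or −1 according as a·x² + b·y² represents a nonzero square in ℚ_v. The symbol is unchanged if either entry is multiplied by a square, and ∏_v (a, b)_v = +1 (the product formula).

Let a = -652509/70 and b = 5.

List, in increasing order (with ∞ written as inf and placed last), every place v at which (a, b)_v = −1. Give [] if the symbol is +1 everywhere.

(a, b) ≡ (-30030, 5) mod (ℚ^×)²; places V = {2, 3, 5, 7, 11, 13, ∞}.
(a,b)_2: α=-1, β=0; u≡1, v≡5 (mod 8); ε(u)ε(v)=0·0, αω(v)=-1·1, βω(u)=0·0; sum ≡ 1  ⇒  -1.
(a,b)_11: α=1, u≡1; β=0, v≡5 (mod 11); (1|11)=+1, (5|11)=+1; sign (−1)^0·+1^0·+1^1 = +1.
(a,b)_∞: sgn(-30030)=−, sgn(5)=+, so +1.
(a,b)_3: α=3, u≡1; β=0, v≡2 (mod 3); (1|3)=+1, (2|3)=-1; sign (−1)^0·+1^0·-1^3 = -1.
(a,b)_7: α=-1, u≡1; β=0, v≡5 (mod 7); (1|7)=+1, (5|7)=-1; sign (−1)^0·+1^0·-1^-1 = -1.
(a,b)_5: α=-1, u≡4; β=1, v≡1 (mod 5); (4|5)=+1, (1|5)=+1; sign (−1)^0·+1^1·+1^-1 = +1.
(a,b)_13: α=3, u≡3; β=0, v≡5 (mod 13); (3|13)=+1, (5|13)=-1; sign (−1)^0·+1^0·-1^3 = -1.
Ram(-30030, 5) = {2, 3, 7, 13}; no ℚ_2-point on the conic.

[2, 3, 7, 13]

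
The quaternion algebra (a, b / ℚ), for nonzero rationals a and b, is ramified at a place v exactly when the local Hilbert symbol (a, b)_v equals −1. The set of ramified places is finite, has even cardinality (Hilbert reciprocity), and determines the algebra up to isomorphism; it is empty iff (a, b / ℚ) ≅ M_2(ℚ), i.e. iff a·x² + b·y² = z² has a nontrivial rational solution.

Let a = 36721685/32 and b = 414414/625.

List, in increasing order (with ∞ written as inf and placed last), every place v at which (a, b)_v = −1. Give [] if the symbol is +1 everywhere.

(a, b) ≡ (606970, 46046) mod (ℚ^×)²; places V = {2, 3, 5, 7, 11, 13, 23, 29, ∞}.
(a,b)_29: α=1, u≡3; β=0, v≡22 (mod 29); (3|29)=-1, (22|29)=+1; sign (−1)^0·-1^0·+1^1 = +1.
(a,b)_5: α=1, u≡1; β=-4, v≡4 (mod 5); (1|5)=+1, (4|5)=+1; sign (−1)^0·+1^-4·+1^1 = +1.
(a,b)_3: α=0, u≡1; β=2, v≡2 (mod 3); (1|3)=+1, (2|3)=-1; sign (−1)^0·+1^2·-1^0 = +1.
(a,b)_∞: sgn(606970)=+, sgn(46046)=+, so +1.
(a,b)_2: α=-5, β=1; u≡5, v≡7 (mod 8); ε(u)ε(v)=0·1, αω(v)=-5·0, βω(u)=1·1; sum ≡ 1  ⇒  -1.
(a,b)_23: α=1, u≡3; β=1, v≡8 (mod 23); (3|23)=+1, (8|23)=+1; sign (−1)^1·+1^1·+1^1 = -1.
(a,b)_13: α=1, u≡11; β=1, v≡2 (mod 13); (11|13)=-1, (2|13)=-1; sign (−1)^0·-1^1·-1^1 = +1.
(a,b)_7: α=1, u≡2; β=1, v≡5 (mod 7); (2|7)=+1, (5|7)=-1; sign (−1)^1·+1^1·-1^1 = +1.
(a,b)_11: α=2, u≡5; β=1, v≡6 (mod 11); (5|11)=+1, (6|11)=-1; sign (−1)^0·+1^1·-1^2 = +1.
|Ram(606970, 46046)| = 2, even; anisotropic at {2, 23}.

[2, 23]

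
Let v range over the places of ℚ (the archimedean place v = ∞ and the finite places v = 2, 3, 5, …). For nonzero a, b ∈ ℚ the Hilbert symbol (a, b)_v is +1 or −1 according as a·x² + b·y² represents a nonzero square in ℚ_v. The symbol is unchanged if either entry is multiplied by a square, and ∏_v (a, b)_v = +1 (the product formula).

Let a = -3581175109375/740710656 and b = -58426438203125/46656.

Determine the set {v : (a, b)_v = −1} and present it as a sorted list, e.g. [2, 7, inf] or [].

Mod squares: a ≡ -943, b ≡ -5. Check v ∈ {∞, 2, 3, 5, 7, 17, 23, 29, 41}.
v=17: a=17^2·(≡8), b=17^0·(≡6) mod 17; (8|17)=+1, (6|17)=-1; (−1)^{2·0·8}·(+1)^0·(-1)^2 = +1.
v=2: v_2(a)=-8, v_2(b)=-6; units ≡ 1, 3 (mod 8); ε·ε+αω+βω = 0·1+-8·1+-6·0 ≡ 0  ⇒  (a,b)_2 = +1.
v=7: a=7^-2·(≡2), b=7^0·(≡1) mod 7; (2|7)=+1, (1|7)=+1; (−1)^{-2·0·3}·(+1)^0·(+1)^-2 = +1.
v=23: a=23^1·(≡7), b=23^2·(≡13) mod 23; (7|23)=-1, (13|23)=+1; (−1)^{1·2·11}·(-1)^2·(+1)^1 = +1.
v=3: a=3^-10·(≡2), b=3^-6·(≡1) mod 3; (2|3)=-1, (1|3)=+1; (−1)^{-10·-6·1}·(-1)^-6·(+1)^-10 = +1.
v=∞: -943 < 0 and -5 < 0  ⇒  (a,b)_∞ = -1.
v=5: a=5^6·(≡3), b=5^7·(≡1) mod 5; (3|5)=-1, (1|5)=+1; (−1)^{6·7·2}·(-1)^7·(+1)^6 = -1.
v=29: a=29^2·(≡17), b=29^2·(≡13) mod 29; (17|29)=-1, (13|29)=+1; (−1)^{2·2·14}·(-1)^2·(+1)^2 = +1.
v=41: a=41^1·(≡37), b=41^2·(≡21) mod 41; (37|41)=+1, (21|41)=+1; (−1)^{1·2·20}·(+1)^2·(+1)^1 = +1.
(-943, -5 / ℚ) ramifies at {5, ∞}: a division algebra.

[5, inf]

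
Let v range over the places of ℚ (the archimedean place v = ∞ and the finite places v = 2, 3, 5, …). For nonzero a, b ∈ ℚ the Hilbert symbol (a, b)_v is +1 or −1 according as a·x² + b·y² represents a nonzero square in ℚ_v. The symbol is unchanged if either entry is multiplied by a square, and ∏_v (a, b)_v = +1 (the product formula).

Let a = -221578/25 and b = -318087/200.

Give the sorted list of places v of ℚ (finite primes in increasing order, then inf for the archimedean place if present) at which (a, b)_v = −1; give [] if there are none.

Mod squares: a ≡ -4522, b ≡ -7854. Check v ∈ {∞, 2, 3, 5, 7, 11, 17, 19}.
v=17: a=17^1·(≡7), b=17^1·(≡7) mod 17; (7|17)=-1, (7|17)=-1; (−1)^{1·1·8}·(-1)^1·(-1)^1 = +1.
v=7: a=7^3·(≡3), b=7^1·(≡6) mod 7; (3|7)=-1, (6|7)=-1; (−1)^{3·1·3}·(-1)^1·(-1)^3 = -1.
v=19: a=19^1·(≡7), b=19^0·(≡3) mod 19; (7|19)=+1, (3|19)=-1; (−1)^{1·0·9}·(+1)^0·(-1)^1 = -1.
v=11: a=11^0·(≡2), b=11^1·(≡1) mod 11; (2|11)=-1, (1|11)=+1; (−1)^{0·1·5}·(-1)^1·(+1)^0 = -1.
v=5: a=5^-2·(≡2), b=5^-2·(≡1) mod 5; (2|5)=-1, (1|5)=+1; (−1)^{-2·-2·2}·(-1)^-2·(+1)^-2 = +1.
v=∞: -4522 < 0 and -7854 < 0  ⇒  (a,b)_∞ = -1.
v=2: v_2(a)=1, v_2(b)=-3; units ≡ 3, 1 (mod 8); ε·ε+αω+βω = 1·0+1·0+-3·1 ≡ 1  ⇒  (a,b)_2 = -1.
v=3: a=3^0·(≡2), b=3^5·(≡1) mod 3; (2|3)=-1, (1|3)=+1; (−1)^{0·5·1}·(-1)^5·(+1)^0 = -1.
Ram(-4522, -7854) = {2, 3, 7, 11, 19, ∞}; no ℚ_2-point on the conic.

[2, 3, 7, 11, 19, inf]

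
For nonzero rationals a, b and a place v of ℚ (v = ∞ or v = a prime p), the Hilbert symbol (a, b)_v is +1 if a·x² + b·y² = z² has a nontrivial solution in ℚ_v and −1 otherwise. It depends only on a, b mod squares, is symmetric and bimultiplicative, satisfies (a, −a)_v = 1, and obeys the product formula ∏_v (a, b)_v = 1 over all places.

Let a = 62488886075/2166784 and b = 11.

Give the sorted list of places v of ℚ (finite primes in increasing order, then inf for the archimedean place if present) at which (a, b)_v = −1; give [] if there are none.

Mod squares: a ≡ 203, b ≡ 11. Check v ∈ {∞, 2, 5, 7, 11, 23, 29}.
v=7: a=7^1·(≡4), b=7^0·(≡4) mod 7; (4|7)=+1, (4|7)=+1; (−1)^{1·0·3}·(+1)^0·(+1)^1 = +1.
v=2: v_2(a)=-12, v_2(b)=0; units ≡ 3, 3 (mod 8); ε·ε+αω+βω = 1·1+-12·1+0·1 ≡ 1  ⇒  (a,b)_2 = -1.
v=11: a=11^4·(≡5), b=11^1·(≡1) mod 11; (5|11)=+1, (1|11)=+1; (−1)^{4·1·5}·(+1)^1·(+1)^4 = +1.
v=∞: 203 > 0 and 11 > 0  ⇒  (a,b)_∞ = +1.
v=23: a=23^-2·(≡14), b=23^0·(≡11) mod 23; (14|23)=-1, (11|23)=-1; (−1)^{-2·0·11}·(-1)^0·(-1)^-2 = +1.
v=5: a=5^2·(≡2), b=5^0·(≡1) mod 5; (2|5)=-1, (1|5)=+1; (−1)^{2·0·2}·(-1)^0·(+1)^2 = +1.
v=29: a=29^3·(≡23), b=29^0·(≡11) mod 29; (23|29)=+1, (11|29)=-1; (−1)^{3·0·14}·(+1)^0·(-1)^3 = -1.
(203, 11 / ℚ) ramifies at {2, 29}: a division algebra.

[2, 29]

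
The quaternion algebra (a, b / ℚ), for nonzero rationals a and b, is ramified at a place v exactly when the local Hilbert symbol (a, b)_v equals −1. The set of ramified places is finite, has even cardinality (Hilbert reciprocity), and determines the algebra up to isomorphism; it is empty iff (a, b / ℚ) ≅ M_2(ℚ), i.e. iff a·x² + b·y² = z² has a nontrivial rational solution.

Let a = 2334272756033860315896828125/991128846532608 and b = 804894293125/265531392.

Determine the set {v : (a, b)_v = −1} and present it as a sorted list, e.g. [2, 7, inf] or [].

(a, b) ≡ (1599, 27183) mod (ℚ^×)²; places V = {2, 3, 5, 7, 13, 17, 23, 29, 41, ∞}.
(a,b)_17: α=2, u≡9; β=1, v≡2 (mod 17); (9|17)=+1, (2|17)=+1; sign (−1)^0·+1^1·+1^2 = +1.
(a,b)_13: α=9, u≡8; β=3, v≡8 (mod 13); (8|13)=-1, (8|13)=-1; sign (−1)^0·-1^3·-1^9 = +1.
(a,b)_41: α=3, u≡31; β=1, v≡38 (mod 41); (31|41)=+1, (38|41)=-1; sign (−1)^0·+1^1·-1^3 = -1.
(a,b)_5: α=6, u≡4; β=4, v≡2 (mod 5); (4|5)=+1, (2|5)=-1; sign (−1)^0·+1^4·-1^6 = +1.
(a,b)_∞: sgn(1599)=+, sgn(27183)=+, so +1.
(a,b)_29: α=4, u≡24; β=2, v≡18 (mod 29); (24|29)=+1, (18|29)=-1; sign (−1)^0·+1^2·-1^4 = +1.
(a,b)_23: α=-2, u≡8; β=0, v≡7 (mod 23); (8|23)=+1, (7|23)=-1; sign (−1)^0·+1^0·-1^-2 = +1.
(a,b)_7: α=-6, u≡6; β=-4, v≡1 (mod 7); (6|7)=-1, (1|7)=+1; sign (−1)^0·-1^-4·+1^-6 = +1.
(a,b)_3: α=-5, u≡2; β=-3, v≡1 (mod 3); (2|3)=-1, (1|3)=+1; sign (−1)^1·-1^-3·+1^-5 = +1.
(a,b)_2: α=-16, β=-12; u≡7, v≡7 (mod 8); ε(u)ε(v)=1·1, αω(v)=-16·0, βω(u)=-12·0; sum ≡ 1  ⇒  -1.
(1599, 27183 / ℚ) ramifies at {2, 41}: a division algebra.

[2, 41]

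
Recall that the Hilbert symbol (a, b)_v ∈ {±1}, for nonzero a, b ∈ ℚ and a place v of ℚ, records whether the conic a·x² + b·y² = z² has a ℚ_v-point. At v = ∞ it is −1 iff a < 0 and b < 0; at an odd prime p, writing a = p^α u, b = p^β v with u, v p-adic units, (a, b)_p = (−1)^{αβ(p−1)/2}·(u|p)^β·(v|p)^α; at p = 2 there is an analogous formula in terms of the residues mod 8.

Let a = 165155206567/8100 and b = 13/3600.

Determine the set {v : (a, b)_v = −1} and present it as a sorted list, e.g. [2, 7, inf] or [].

(a, b) ≡ (9367, 13) mod (ℚ^×)²; places V = {2, 3, 5, 13, 17, 19, 29, ∞}.
(a,b)_29: α=1, u≡16; β=0, v≡25 (mod 29); (16|29)=+1, (25|29)=+1; sign (−1)^0·+1^0·+1^1 = +1.
(a,b)_2: α=-2, β=-4; u≡7, v≡5 (mod 8); ε(u)ε(v)=1·0, αω(v)=-2·1, βω(u)=-4·0; sum ≡ 0  ⇒  +1.
(a,b)_∞: sgn(9367)=+, sgn(13)=+, so +1.
(a,b)_19: α=3, u≡14; β=0, v≡12 (mod 19); (14|19)=-1, (12|19)=-1; sign (−1)^0·-1^0·-1^3 = -1.
(a,b)_5: α=-2, u≡3; β=-2, v≡2 (mod 5); (3|5)=-1, (2|5)=-1; sign (−1)^0·-1^-2·-1^-2 = +1.
(a,b)_13: α=2, u≡2; β=1, v≡12 (mod 13); (2|13)=-1, (12|13)=+1; sign (−1)^0·-1^1·+1^2 = -1.
(a,b)_3: α=-4, u≡1; β=-2, v≡1 (mod 3); (1|3)=+1, (1|3)=+1; sign (−1)^0·+1^-2·+1^-4 = +1.
(a,b)_17: α=3, u≡5; β=0, v≡1 (mod 17); (5|17)=-1, (1|17)=+1; sign (−1)^0·-1^0·+1^3 = +1.
Ram(9367, 13) = {13, 19}; no ℚ_13-point on the conic.

[13, 19]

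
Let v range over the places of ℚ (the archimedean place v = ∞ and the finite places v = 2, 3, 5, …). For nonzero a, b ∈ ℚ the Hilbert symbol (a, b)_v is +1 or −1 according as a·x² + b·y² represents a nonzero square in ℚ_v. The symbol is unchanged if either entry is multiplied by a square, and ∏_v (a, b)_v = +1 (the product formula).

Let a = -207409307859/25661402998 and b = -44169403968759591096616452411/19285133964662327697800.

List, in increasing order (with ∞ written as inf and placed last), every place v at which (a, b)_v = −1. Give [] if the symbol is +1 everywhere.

[2, 11, 19, inf]

(a, b) ≡ (-418, -38) mod (ℚ^×)²; places V = {2, 3, 5, 7, 11, 13, 17, 19, 29, 41, 47, ∞}.
(a,b)_∞: sgn(-418)=−, sgn(-38)=−, so -1.
(a,b)_47: α=2, u≡19; β=0, v≡34 (mod 47); (19|47)=-1, (34|47)=+1; sign (−1)^0·-1^0·+1^2 = +1.
(a,b)_17: α=-2, u≡6; β=-6, v≡1 (mod 17); (6|17)=-1, (1|17)=+1; sign (−1)^0·-1^-6·+1^-2 = +1.
(a,b)_13: α=2, u≡5; β=6, v≡1 (mod 13); (5|13)=-1, (1|13)=+1; sign (−1)^0·-1^6·+1^2 = +1.
(a,b)_7: α=-4, u≡1; β=2, v≡1 (mod 7); (1|7)=+1, (1|7)=+1; sign (−1)^0·+1^2·+1^-4 = +1.
(a,b)_29: α=0, u≡21; β=-2, v≡23 (mod 29); (21|29)=-1, (23|29)=+1; sign (−1)^0·-1^-2·+1^0 = +1.
(a,b)_2: α=-1, β=-3; u≡7, v≡5 (mod 8); ε(u)ε(v)=1·0, αω(v)=-1·1, βω(u)=-3·0; sum ≡ 1  ⇒  -1.
(a,b)_11: α=-1, u≡2; β=2, v≡7 (mod 11); (2|11)=-1, (7|11)=-1; sign (−1)^0·-1^2·-1^-1 = -1.
(a,b)_19: α=3, u≡16; β=9, v≡6 (mod 19); (16|19)=+1, (6|19)=+1; sign (−1)^1·+1^9·+1^3 = -1.
(a,b)_3: α=4, u≡2; β=14, v≡1 (mod 3); (2|3)=-1, (1|3)=+1; sign (−1)^0·-1^14·+1^4 = +1.
(a,b)_5: α=0, u≡2; β=-2, v≡2 (mod 5); (2|5)=-1, (2|5)=-1; sign (−1)^0·-1^-2·-1^0 = +1.
(a,b)_41: α=-2, u≡1; β=-6, v≡29 (mod 41); (1|41)=+1, (29|41)=-1; sign (−1)^0·+1^-6·-1^-2 = +1.
(-418, -38 / ℚ) ramifies at {2, 11, 19, ∞}: a division algebra.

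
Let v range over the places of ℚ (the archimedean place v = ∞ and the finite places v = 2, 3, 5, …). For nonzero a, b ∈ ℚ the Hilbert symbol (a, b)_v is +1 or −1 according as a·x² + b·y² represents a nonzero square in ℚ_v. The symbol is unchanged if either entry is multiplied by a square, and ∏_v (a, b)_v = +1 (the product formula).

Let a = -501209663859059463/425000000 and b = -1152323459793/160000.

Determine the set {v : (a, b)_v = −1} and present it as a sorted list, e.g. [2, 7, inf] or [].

[11, 17, 19, inf]

(a, b) ≡ (-81719, -3553) mod (ℚ^×)²; places V = {2, 3, 5, 7, 11, 17, 19, 23, 29, ∞}.
(a,b)_5: α=-8, u≡4; β=-4, v≡2 (mod 5); (4|5)=+1, (2|5)=-1; sign (−1)^0·+1^-4·-1^-8 = +1.
(a,b)_11: α=1, u≡2; β=1, v≡10 (mod 11); (2|11)=-1, (10|11)=-1; sign (−1)^1·-1^1·-1^1 = -1.
(a,b)_3: α=14, u≡1; β=6, v≡2 (mod 3); (1|3)=+1, (2|3)=-1; sign (−1)^0·+1^6·-1^14 = +1.
(a,b)_17: α=-1, u≡4; β=1, v≡11 (mod 17); (4|17)=+1, (11|17)=-1; sign (−1)^0·+1^1·-1^-1 = -1.
(a,b)_∞: sgn(-81719)=−, sgn(-3553)=−, so -1.
(a,b)_2: α=-6, β=-8; u≡1, v≡7 (mod 8); ε(u)ε(v)=0·1, αω(v)=-6·0, βω(u)=-8·0; sum ≡ 0  ⇒  +1.
(a,b)_19: α=1, u≡8; β=1, v≡8 (mod 19); (8|19)=-1, (8|19)=-1; sign (−1)^1·-1^1·-1^1 = -1.
(a,b)_29: α=2, u≡15; β=2, v≡27 (mod 29); (15|29)=-1, (27|29)=-1; sign (−1)^0·-1^2·-1^2 = +1.
(a,b)_7: α=2, u≡6; β=0, v≡5 (mod 7); (6|7)=-1, (5|7)=-1; sign (−1)^0·-1^0·-1^2 = +1.
(a,b)_23: α=3, u≡12; β=2, v≡1 (mod 23); (12|23)=+1, (1|23)=+1; sign (−1)^0·+1^2·+1^3 = +1.
Ram(-81719, -3553) = {11, 17, 19, ∞}; no ℚ_11-point on the conic.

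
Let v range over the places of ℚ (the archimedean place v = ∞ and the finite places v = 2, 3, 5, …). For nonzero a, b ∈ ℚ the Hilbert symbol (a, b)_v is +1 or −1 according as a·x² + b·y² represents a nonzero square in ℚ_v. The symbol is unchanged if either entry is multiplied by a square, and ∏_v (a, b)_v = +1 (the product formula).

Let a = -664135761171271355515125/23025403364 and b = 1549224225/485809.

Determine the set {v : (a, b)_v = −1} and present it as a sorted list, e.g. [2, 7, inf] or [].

Mod squares: a ≡ -3501605, b ≡ 765049. Check v ∈ {∞, 2, 3, 5, 17, 19, 23, 29, 31, 37, 41}.
v=31: a=31^3·(≡10), b=31^1·(≡27) mod 31; (10|31)=+1, (27|31)=-1; (−1)^{3·1·15}·(+1)^1·(-1)^3 = +1.
v=19: a=19^1·(≡5), b=19^0·(≡18) mod 19; (5|19)=+1, (18|19)=-1; (−1)^{1·0·9}·(+1)^0·(-1)^1 = -1.
v=∞: -3501605 < 0 and 765049 > 0  ⇒  (a,b)_∞ = +1.
v=41: a=41^-3·(≡4), b=41^-2·(≡35) mod 41; (4|41)=+1, (35|41)=-1; (−1)^{-3·-2·20}·(+1)^-2·(-1)^-3 = -1.
v=17: a=17^-4·(≡15), b=17^-2·(≡2) mod 17; (15|17)=+1, (2|17)=+1; (−1)^{-4·-2·8}·(+1)^-2·(+1)^-4 = +1.
v=23: a=23^2·(≡10), b=23^1·(≡17) mod 23; (10|23)=-1, (17|23)=-1; (−1)^{2·1·11}·(-1)^1·(-1)^2 = -1.
v=37: a=37^2·(≡30), b=37^1·(≡14) mod 37; (30|37)=+1, (14|37)=-1; (−1)^{2·1·18}·(+1)^1·(-1)^2 = +1.
v=2: v_2(a)=-2, v_2(b)=0; units ≡ 3, 1 (mod 8); ε·ε+αω+βω = 1·0+-2·0+0·1 ≡ 0  ⇒  (a,b)_2 = +1.
v=5: a=5^3·(≡1), b=5^2·(≡1) mod 5; (1|5)=+1, (1|5)=+1; (−1)^{3·2·2}·(+1)^2·(+1)^3 = +1.
v=29: a=29^3·(≡12), b=29^1·(≡16) mod 29; (12|29)=-1, (16|29)=+1; (−1)^{3·1·14}·(-1)^1·(+1)^3 = -1.
v=3: a=3^12·(≡1), b=3^4·(≡1) mod 3; (1|3)=+1, (1|3)=+1; (−1)^{12·4·1}·(+1)^4·(+1)^12 = +1.
Ram(-3501605, 765049) = {19, 23, 29, 41}; no ℚ_19-point on the conic.

[19, 23, 29, 41]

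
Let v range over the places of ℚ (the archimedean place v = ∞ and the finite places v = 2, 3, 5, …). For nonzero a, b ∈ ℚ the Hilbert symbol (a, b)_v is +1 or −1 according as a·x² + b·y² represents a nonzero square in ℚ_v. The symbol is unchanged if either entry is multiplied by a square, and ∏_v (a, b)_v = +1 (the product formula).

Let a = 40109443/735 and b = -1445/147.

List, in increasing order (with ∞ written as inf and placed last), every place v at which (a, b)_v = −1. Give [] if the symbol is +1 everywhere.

[5, 37]

Mod squares: a ≡ 17205, b ≡ -15. Check v ∈ {∞, 2, 3, 5, 7, 11, 17, 31, 37}.
v=31: a=31^1·(≡20), b=31^0·(≡14) mod 31; (20|31)=+1, (14|31)=+1; (−1)^{1·0·15}·(+1)^0·(+1)^1 = +1.
v=37: a=37^1·(≡27), b=37^0·(≡2) mod 37; (27|37)=+1, (2|37)=-1; (−1)^{1·0·18}·(+1)^0·(-1)^1 = -1.
v=7: a=7^-2·(≡3), b=7^-2·(≡6) mod 7; (3|7)=-1, (6|7)=-1; (−1)^{-2·-2·3}·(-1)^-2·(-1)^-2 = +1.
v=∞: 17205 > 0 and -15 < 0  ⇒  (a,b)_∞ = +1.
v=5: a=5^-1·(≡4), b=5^1·(≡3) mod 5; (4|5)=+1, (3|5)=-1; (−1)^{-1·1·2}·(+1)^1·(-1)^-1 = -1.
v=11: a=11^2·(≡1), b=11^0·(≡10) mod 11; (1|11)=+1, (10|11)=-1; (−1)^{2·0·5}·(+1)^0·(-1)^2 = +1.
v=3: a=3^-1·(≡2), b=3^-1·(≡1) mod 3; (2|3)=-1, (1|3)=+1; (−1)^{-1·-1·1}·(-1)^-1·(+1)^-1 = +1.
v=17: a=17^2·(≡4), b=17^2·(≡15) mod 17; (4|17)=+1, (15|17)=+1; (−1)^{2·2·8}·(+1)^2·(+1)^2 = +1.
v=2: v_2(a)=0, v_2(b)=0; units ≡ 5, 1 (mod 8); ε·ε+αω+βω = 0·0+0·0+0·1 ≡ 0  ⇒  (a,b)_2 = +1.
Ram(17205, -15) = {5, 37}; no ℚ_5-point on the conic.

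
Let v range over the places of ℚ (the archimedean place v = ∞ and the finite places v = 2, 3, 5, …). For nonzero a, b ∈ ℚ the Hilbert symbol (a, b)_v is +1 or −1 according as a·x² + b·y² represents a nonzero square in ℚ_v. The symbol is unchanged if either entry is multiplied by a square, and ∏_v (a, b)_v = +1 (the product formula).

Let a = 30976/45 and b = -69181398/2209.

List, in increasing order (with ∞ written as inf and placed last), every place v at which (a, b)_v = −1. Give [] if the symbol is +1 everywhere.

[2, 3, 5, 13]

Mod squares: a ≡ 5, b ≡ -26598. Check v ∈ {∞, 2, 3, 5, 11, 13, 17, 31, 47}.
v=3: a=3^-2·(≡2), b=3^3·(≡2) mod 3; (2|3)=-1, (2|3)=-1; (−1)^{-2·3·1}·(-1)^3·(-1)^-2 = -1.
v=47: a=47^0·(≡22), b=47^-2·(≡17) mod 47; (22|47)=-1, (17|47)=+1; (−1)^{0·-2·23}·(-1)^-2·(+1)^0 = +1.
v=31: a=31^0·(≡16), b=31^1·(≡4) mod 31; (16|31)=+1, (4|31)=+1; (−1)^{0·1·15}·(+1)^1·(+1)^0 = +1.
v=5: a=5^-1·(≡4), b=5^0·(≡3) mod 5; (4|5)=+1, (3|5)=-1; (−1)^{-1·0·2}·(+1)^0·(-1)^-1 = -1.
v=13: a=13^0·(≡6), b=13^1·(≡5) mod 13; (6|13)=-1, (5|13)=-1; (−1)^{0·1·6}·(-1)^1·(-1)^0 = -1.
v=17: a=17^0·(≡11), b=17^2·(≡5) mod 17; (11|17)=-1, (5|17)=-1; (−1)^{0·2·8}·(-1)^2·(-1)^0 = +1.
v=∞: 5 > 0 and -26598 < 0  ⇒  (a,b)_∞ = +1.
v=11: a=11^2·(≡3), b=11^1·(≡6) mod 11; (3|11)=+1, (6|11)=-1; (−1)^{2·1·5}·(+1)^1·(-1)^2 = +1.
v=2: v_2(a)=8, v_2(b)=1; units ≡ 5, 5 (mod 8); ε·ε+αω+βω = 0·0+8·1+1·1 ≡ 1  ⇒  (a,b)_2 = -1.
(5, -26598 / ℚ) ramifies at {2, 3, 5, 13}: a division algebra.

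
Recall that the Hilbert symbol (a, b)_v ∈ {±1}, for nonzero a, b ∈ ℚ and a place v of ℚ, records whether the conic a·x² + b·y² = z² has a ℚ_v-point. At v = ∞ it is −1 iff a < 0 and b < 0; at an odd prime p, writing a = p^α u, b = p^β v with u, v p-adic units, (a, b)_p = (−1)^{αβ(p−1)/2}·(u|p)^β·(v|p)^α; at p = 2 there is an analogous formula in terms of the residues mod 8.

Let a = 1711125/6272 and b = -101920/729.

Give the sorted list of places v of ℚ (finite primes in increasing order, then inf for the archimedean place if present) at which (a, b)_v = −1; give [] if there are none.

[2, 5]

(a, b) ≡ (10, -130) mod (ℚ^×)²; places V = {2, 3, 5, 7, 13, ∞}.
(a,b)_3: α=4, u≡1; β=-6, v≡2 (mod 3); (1|3)=+1, (2|3)=-1; sign (−1)^0·+1^-6·-1^4 = +1.
(a,b)_∞: sgn(10)=+, sgn(-130)=−, so +1.
(a,b)_7: α=-2, u≡5; β=2, v≡6 (mod 7); (5|7)=-1, (6|7)=-1; sign (−1)^0·-1^2·-1^-2 = +1.
(a,b)_2: α=-7, β=5; u≡5, v≡7 (mod 8); ε(u)ε(v)=0·1, αω(v)=-7·0, βω(u)=5·1; sum ≡ 1  ⇒  -1.
(a,b)_13: α=2, u≡4; β=1, v≡12 (mod 13); (4|13)=+1, (12|13)=+1; sign (−1)^0·+1^1·+1^2 = +1.
(a,b)_5: α=3, u≡2; β=1, v≡4 (mod 5); (2|5)=-1, (4|5)=+1; sign (−1)^0·-1^1·+1^3 = -1.
|Ram(10, -130)| = 2, even; anisotropic at {2, 5}.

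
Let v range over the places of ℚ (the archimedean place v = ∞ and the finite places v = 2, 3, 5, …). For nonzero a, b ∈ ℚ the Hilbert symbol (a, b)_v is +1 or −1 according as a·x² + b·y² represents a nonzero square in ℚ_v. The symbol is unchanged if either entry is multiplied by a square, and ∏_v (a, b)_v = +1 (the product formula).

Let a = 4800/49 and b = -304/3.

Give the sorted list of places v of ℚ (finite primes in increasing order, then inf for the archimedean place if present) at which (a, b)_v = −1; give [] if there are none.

[2, 19]

(a, b) ≡ (3, -57) mod (ℚ^×)²; places V = {2, 3, 5, 7, 19, ∞}.
(a,b)_19: α=0, u≡8; β=1, v≡1 (mod 19); (8|19)=-1, (1|19)=+1; sign (−1)^0·-1^1·+1^0 = -1.
(a,b)_∞: sgn(3)=+, sgn(-57)=−, so +1.
(a,b)_3: α=1, u≡1; β=-1, v≡2 (mod 3); (1|3)=+1, (2|3)=-1; sign (−1)^1·+1^-1·-1^1 = +1.
(a,b)_2: α=6, β=4; u≡3, v≡7 (mod 8); ε(u)ε(v)=1·1, αω(v)=6·0, βω(u)=4·1; sum ≡ 1  ⇒  -1.
(a,b)_7: α=-2, u≡5; β=0, v≡6 (mod 7); (5|7)=-1, (6|7)=-1; sign (−1)^0·-1^0·-1^-2 = +1.
(a,b)_5: α=2, u≡3; β=0, v≡2 (mod 5); (3|5)=-1, (2|5)=-1; sign (−1)^0·-1^0·-1^2 = +1.
|Ram(3, -57)| = 2, even; anisotropic at {2, 19}.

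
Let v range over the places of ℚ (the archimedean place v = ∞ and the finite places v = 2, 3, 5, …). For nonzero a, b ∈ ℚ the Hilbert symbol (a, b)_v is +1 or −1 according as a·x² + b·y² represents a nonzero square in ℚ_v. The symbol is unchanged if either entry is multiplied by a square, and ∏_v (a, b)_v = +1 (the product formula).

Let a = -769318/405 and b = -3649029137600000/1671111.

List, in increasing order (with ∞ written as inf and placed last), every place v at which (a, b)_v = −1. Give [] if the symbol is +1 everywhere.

Mod squares: a ≡ -110, b ≡ -4290. Check v ∈ {∞, 2, 3, 5, 7, 11, 13, 17, 23}.
v=3: a=3^-4·(≡1), b=3^-5·(≡1) mod 3; (1|3)=+1, (1|3)=+1; (−1)^{-4·-5·1}·(+1)^-5·(+1)^-4 = +1.
v=5: a=5^-1·(≡2), b=5^5·(≡3) mod 5; (2|5)=-1, (3|5)=-1; (−1)^{-1·5·2}·(-1)^5·(-1)^-1 = +1.
v=23: a=23^0·(≡22), b=23^-2·(≡19) mod 23; (22|23)=-1, (19|23)=-1; (−1)^{0·-2·11}·(-1)^-2·(-1)^0 = +1.
v=7: a=7^0·(≡4), b=7^2·(≡2) mod 7; (4|7)=+1, (2|7)=+1; (−1)^{0·2·3}·(+1)^2·(+1)^0 = +1.
v=17: a=17^2·(≡9), b=17^2·(≡3) mod 17; (9|17)=+1, (3|17)=-1; (−1)^{2·2·8}·(+1)^2·(-1)^2 = +1.
v=2: v_2(a)=1, v_2(b)=9; units ≡ 1, 7 (mod 8); ε·ε+αω+βω = 0·1+1·0+9·0 ≡ 0  ⇒  (a,b)_2 = +1.
v=11: a=11^3·(≡3), b=11^5·(≡10) mod 11; (3|11)=+1, (10|11)=-1; (−1)^{3·5·5}·(+1)^5·(-1)^3 = +1.
v=∞: -110 < 0 and -4290 < 0  ⇒  (a,b)_∞ = -1.
v=13: a=13^0·(≡11), b=13^-1·(≡5) mod 13; (11|13)=-1, (5|13)=-1; (−1)^{0·-1·6}·(-1)^-1·(-1)^0 = -1.
(-110, -4290 / ℚ) ramifies at {13, ∞}: a division algebra.

[13, inf]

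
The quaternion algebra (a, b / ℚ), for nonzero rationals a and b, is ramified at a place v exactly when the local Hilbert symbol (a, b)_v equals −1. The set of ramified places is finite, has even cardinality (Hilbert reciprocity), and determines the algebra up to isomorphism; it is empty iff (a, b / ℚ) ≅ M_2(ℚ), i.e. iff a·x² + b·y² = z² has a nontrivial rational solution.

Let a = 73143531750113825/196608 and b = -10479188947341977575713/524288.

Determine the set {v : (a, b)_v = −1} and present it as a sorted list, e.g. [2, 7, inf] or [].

[3, 29]

Mod squares: a ≡ 1131, b ≡ -14674. Check v ∈ {∞, 2, 3, 5, 7, 11, 13, 23, 29}.
v=5: a=5^2·(≡1), b=5^0·(≡4) mod 5; (1|5)=+1, (4|5)=+1; (−1)^{2·0·2}·(+1)^0·(+1)^2 = +1.
v=23: a=23^2·(≡6), b=23^3·(≡1) mod 23; (6|23)=+1, (1|23)=+1; (−1)^{2·3·11}·(+1)^3·(+1)^2 = +1.
v=11: a=11^6·(≡3), b=11^9·(≡7) mod 11; (3|11)=+1, (7|11)=-1; (−1)^{6·9·5}·(+1)^9·(-1)^6 = +1.
v=2: v_2(a)=-16, v_2(b)=-19; units ≡ 3, 7 (mod 8); ε·ε+αω+βω = 1·1+-16·0+-19·1 ≡ 0  ⇒  (a,b)_2 = +1.
v=3: a=3^-1·(≡2), b=3^2·(≡2) mod 3; (2|3)=-1, (2|3)=-1; (−1)^{-1·2·1}·(-1)^2·(-1)^-1 = -1.
v=7: a=7^2·(≡2), b=7^2·(≡6) mod 7; (2|7)=+1, (6|7)=-1; (−1)^{2·2·3}·(+1)^2·(-1)^2 = +1.
v=∞: 1131 > 0 and -14674 < 0  ⇒  (a,b)_∞ = +1.
v=29: a=29^1·(≡18), b=29^1·(≡5) mod 29; (18|29)=-1, (5|29)=+1; (−1)^{1·1·14}·(-1)^1·(+1)^1 = -1.
v=13: a=13^3·(≡4), b=13^4·(≡12) mod 13; (4|13)=+1, (12|13)=+1; (−1)^{3·4·6}·(+1)^4·(+1)^3 = +1.
Ram(1131, -14674) = {3, 29}; no ℚ_3-point on the conic.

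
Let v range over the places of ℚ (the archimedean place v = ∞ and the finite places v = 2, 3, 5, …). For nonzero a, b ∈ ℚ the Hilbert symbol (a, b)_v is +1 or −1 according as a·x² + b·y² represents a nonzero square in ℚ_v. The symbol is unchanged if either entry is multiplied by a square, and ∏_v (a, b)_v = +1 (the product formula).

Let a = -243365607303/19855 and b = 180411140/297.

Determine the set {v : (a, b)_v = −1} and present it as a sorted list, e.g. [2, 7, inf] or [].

Mod squares: a ≡ -36465, b ≡ 2145. Check v ∈ {∞, 2, 3, 5, 7, 11, 13, 17, 19, 23}.
v=3: a=3^1·(≡1), b=3^-3·(≡1) mod 3; (1|3)=+1, (1|3)=+1; (−1)^{1·-3·1}·(+1)^-3·(+1)^1 = -1.
v=5: a=5^-1·(≡2), b=5^1·(≡4) mod 5; (2|5)=-1, (4|5)=+1; (−1)^{-1·1·2}·(-1)^1·(+1)^-1 = -1.
v=23: a=23^2·(≡9), b=23^0·(≡16) mod 23; (9|23)=+1, (16|23)=+1; (−1)^{2·0·11}·(+1)^0·(+1)^2 = +1.
v=17: a=17^3·(≡6), b=17^2·(≡11) mod 17; (6|17)=-1, (11|17)=-1; (−1)^{3·2·8}·(-1)^2·(-1)^3 = -1.
v=19: a=19^-2·(≡8), b=19^0·(≡5) mod 19; (8|19)=-1, (5|19)=+1; (−1)^{-2·0·9}·(-1)^0·(+1)^-2 = +1.
v=11: a=11^-1·(≡6), b=11^-1·(≡6) mod 11; (6|11)=-1, (6|11)=-1; (−1)^{-1·-1·5}·(-1)^-1·(-1)^-1 = -1.
v=2: v_2(a)=0, v_2(b)=2; units ≡ 7, 1 (mod 8); ε·ε+αω+βω = 1·0+0·0+2·0 ≡ 0  ⇒  (a,b)_2 = +1.
v=13: a=13^1·(≡12), b=13^1·(≡3) mod 13; (12|13)=+1, (3|13)=+1; (−1)^{1·1·6}·(+1)^1·(+1)^1 = +1.
v=∞: -36465 < 0 and 2145 > 0  ⇒  (a,b)_∞ = +1.
v=7: a=7^4·(≡3), b=7^4·(≡3) mod 7; (3|7)=-1, (3|7)=-1; (−1)^{4·4·3}·(-1)^4·(-1)^4 = +1.
Ram(-36465, 2145) = {3, 5, 11, 17}; no ℚ_3-point on the conic.

[3, 5, 11, 17]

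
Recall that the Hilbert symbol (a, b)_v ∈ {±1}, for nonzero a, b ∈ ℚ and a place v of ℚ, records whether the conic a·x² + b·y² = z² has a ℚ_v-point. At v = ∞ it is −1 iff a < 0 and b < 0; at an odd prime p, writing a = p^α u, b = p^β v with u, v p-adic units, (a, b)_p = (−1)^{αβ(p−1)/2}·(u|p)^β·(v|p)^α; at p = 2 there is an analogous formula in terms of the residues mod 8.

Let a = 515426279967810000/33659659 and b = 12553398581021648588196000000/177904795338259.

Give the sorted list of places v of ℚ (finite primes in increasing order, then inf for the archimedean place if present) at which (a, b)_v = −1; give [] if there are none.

(a, b) ≡ (27175871, 937099) mod (ℚ^×)²; places V = {2, 3, 5, 7, 11, 19, 23, 29, 31, 37, 43, ∞}.
(a,b)_31: α=1, u≡24; β=1, v≡14 (mod 31); (24|31)=-1, (14|31)=+1; sign (−1)^1·-1^1·+1^1 = +1.
(a,b)_23: α=2, u≡20; β=4, v≡10 (mod 23); (20|23)=-1, (10|23)=-1; sign (−1)^0·-1^4·-1^2 = +1.
(a,b)_11: α=-6, u≡8; β=-10, v≡4 (mod 11); (8|11)=-1, (4|11)=+1; sign (−1)^0·-1^-10·+1^-6 = +1.
(a,b)_19: α=-1, u≡10; β=-3, v≡1 (mod 19); (10|19)=-1, (1|19)=+1; sign (−1)^1·-1^-3·+1^-1 = +1.
(a,b)_37: α=1, u≡27; β=1, v≡15 (mod 37); (27|37)=+1, (15|37)=-1; sign (−1)^0·+1^1·-1^1 = -1.
(a,b)_2: α=4, β=8; u≡7, v≡3 (mod 8); ε(u)ε(v)=1·1, αω(v)=4·1, βω(u)=8·0; sum ≡ 1  ⇒  -1.
(a,b)_5: α=4, u≡4; β=6, v≡1 (mod 5); (4|5)=+1, (1|5)=+1; sign (−1)^0·+1^6·+1^4 = +1.
(a,b)_43: α=1, u≡29; β=1, v≡14 (mod 43); (29|43)=-1, (14|43)=+1; sign (−1)^1·-1^1·+1^1 = +1.
(a,b)_3: α=4, u≡2; β=8, v≡1 (mod 3); (2|3)=-1, (1|3)=+1; sign (−1)^0·-1^8·+1^4 = +1.
(a,b)_29: α=3, u≡9; β=4, v≡20 (mod 29); (9|29)=+1, (20|29)=+1; sign (−1)^0·+1^4·+1^3 = +1.
(a,b)_7: α=0, u≡4; β=2, v≡4 (mod 7); (4|7)=+1, (4|7)=+1; sign (−1)^0·+1^2·+1^0 = +1.
(a,b)_∞: sgn(27175871)=+, sgn(937099)=+, so +1.
|Ram(27175871, 937099)| = 2, even; anisotropic at {2, 37}.

[2, 37]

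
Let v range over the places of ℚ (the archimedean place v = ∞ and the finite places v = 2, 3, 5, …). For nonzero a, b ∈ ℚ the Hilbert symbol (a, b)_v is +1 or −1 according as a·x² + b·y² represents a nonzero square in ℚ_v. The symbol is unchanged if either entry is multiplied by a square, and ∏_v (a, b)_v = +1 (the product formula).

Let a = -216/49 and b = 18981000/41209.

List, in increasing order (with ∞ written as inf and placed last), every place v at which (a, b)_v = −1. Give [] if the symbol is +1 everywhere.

[2, 3, 19, 37]

(a, b) ≡ (-6, 21090) mod (ℚ^×)²; places V = {2, 3, 5, 7, 19, 29, 37, ∞}.
(a,b)_29: α=0, u≡24; β=-2, v≡25 (mod 29); (24|29)=+1, (25|29)=+1; sign (−1)^0·+1^-2·+1^0 = +1.
(a,b)_7: α=-2, u≡1; β=-2, v≡3 (mod 7); (1|7)=+1, (3|7)=-1; sign (−1)^0·+1^-2·-1^-2 = +1.
(a,b)_2: α=3, β=3; u≡5, v≡1 (mod 8); ε(u)ε(v)=0·0, αω(v)=3·0, βω(u)=3·1; sum ≡ 1  ⇒  -1.
(a,b)_∞: sgn(-6)=−, sgn(21090)=+, so +1.
(a,b)_3: α=3, u≡1; β=3, v≡1 (mod 3); (1|3)=+1, (1|3)=+1; sign (−1)^1·+1^3·+1^3 = -1.
(a,b)_5: α=0, u≡1; β=3, v≡2 (mod 5); (1|5)=+1, (2|5)=-1; sign (−1)^0·+1^3·-1^0 = +1.
(a,b)_37: α=0, u≡19; β=1, v≡17 (mod 37); (19|37)=-1, (17|37)=-1; sign (−1)^0·-1^1·-1^0 = -1.
(a,b)_19: α=0, u≡8; β=1, v≡10 (mod 19); (8|19)=-1, (10|19)=-1; sign (−1)^0·-1^1·-1^0 = -1.
|Ram(-6, 21090)| = 4, even; anisotropic at {2, 3, 19, 37}.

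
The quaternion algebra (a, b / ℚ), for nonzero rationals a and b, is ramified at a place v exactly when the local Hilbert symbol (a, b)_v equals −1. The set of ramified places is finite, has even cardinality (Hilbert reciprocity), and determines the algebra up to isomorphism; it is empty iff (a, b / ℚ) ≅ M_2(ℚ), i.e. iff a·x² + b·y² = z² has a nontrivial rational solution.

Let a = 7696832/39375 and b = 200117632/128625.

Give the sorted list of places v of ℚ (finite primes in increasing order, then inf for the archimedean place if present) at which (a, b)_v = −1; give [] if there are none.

(a, b) ≡ (1001, 2310) mod (ℚ^×)²; places V = {2, 3, 5, 7, 11, 13, 29, ∞}.
(a,b)_2: α=6, β=7; u≡1, v≡3 (mod 8); ε(u)ε(v)=0·1, αω(v)=6·1, βω(u)=7·0; sum ≡ 0  ⇒  +1.
(a,b)_13: α=1, u≡4; β=2, v≡12 (mod 13); (4|13)=+1, (12|13)=+1; sign (−1)^0·+1^2·+1^1 = +1.
(a,b)_29: α=2, u≡10; β=2, v≡21 (mod 29); (10|29)=-1, (21|29)=-1; sign (−1)^0·-1^2·-1^2 = +1.
(a,b)_3: α=-2, u≡2; β=-1, v≡2 (mod 3); (2|3)=-1, (2|3)=-1; sign (−1)^0·-1^-1·-1^-2 = -1.
(a,b)_5: α=-4, u≡4; β=-3, v≡3 (mod 5); (4|5)=+1, (3|5)=-1; sign (−1)^0·+1^-3·-1^-4 = +1.
(a,b)_7: α=-1, u≡6; β=-3, v≡2 (mod 7); (6|7)=-1, (2|7)=+1; sign (−1)^1·-1^-3·+1^-1 = +1.
(a,b)_∞: sgn(1001)=+, sgn(2310)=+, so +1.
(a,b)_11: α=1, u≡4; β=1, v≡4 (mod 11); (4|11)=+1, (4|11)=+1; sign (−1)^1·+1^1·+1^1 = -1.
(1001, 2310 / ℚ) ramifies at {3, 11}: a division algebra.

[3, 11]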